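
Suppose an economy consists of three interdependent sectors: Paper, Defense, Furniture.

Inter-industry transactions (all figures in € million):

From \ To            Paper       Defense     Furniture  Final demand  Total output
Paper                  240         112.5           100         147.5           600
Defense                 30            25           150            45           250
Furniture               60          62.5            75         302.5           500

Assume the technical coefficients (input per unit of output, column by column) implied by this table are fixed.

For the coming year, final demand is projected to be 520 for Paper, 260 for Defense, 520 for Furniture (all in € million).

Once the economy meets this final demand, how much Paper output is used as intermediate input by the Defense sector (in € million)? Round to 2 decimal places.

z_12 = 329.08

Technical coefficients a_ij = z_ij / X_j:
  a_11 = 240/600 = 0.40, a_21 = 30/600 = 0.05, a_31 = 60/600 = 0.10
  a_12 = 112.5/250 = 0.45, a_22 = 25/250 = 0.10, a_32 = 62.5/250 = 0.25
  a_13 = 100/500 = 0.20, a_23 = 150/500 = 0.30, a_33 = 75/500 = 0.15
I − A =
  [   0.60    -0.45    -0.20]
  [  -0.05     0.90    -0.30]
  [  -0.10    -0.25     0.85]
Cofactors of I−A, C_ij = (−1)^(i+j)·(minor ij) (rows/columns in the sector order above):
  C_11 = (0.90)(0.85) − (-0.30)(-0.25) = 0.6900
  C_12 = −[(-0.05)(0.85) − (-0.30)(-0.10)] = 0.0725
  C_13 = (-0.05)(-0.25) − (0.90)(-0.10) = 0.1025
  C_21 = −[(-0.45)(0.85) − (-0.20)(-0.25)] = 0.4325
  C_22 = (0.60)(0.85) − (-0.20)(-0.10) = 0.4900
  C_23 = −[(0.60)(-0.25) − (-0.45)(-0.10)] = 0.1950
  C_31 = (-0.45)(-0.30) − (-0.20)(0.90) = 0.3150
  C_32 = −[(0.60)(-0.30) − (-0.20)(-0.05)] = 0.1900
  C_33 = (0.60)(0.90) − (-0.45)(-0.05) = 0.5175
det(I−A) = Σ_j (I−A)_1j·C_1j = (0.60)(0.6900) + (-0.45)(0.0725) + (-0.20)(0.1025) = 0.360875
adj(I−A) = Cᵀ =
  [ 0.6900   0.4325   0.3150]
  [ 0.0725   0.4900   0.1900]
  [ 0.1025   0.1950   0.5175]
(I − A)⁻¹ = adj(I−A) / det(I−A) ≈
  [   1.9120     1.1985     0.8729]
  [   0.2009     1.3578     0.5265]
  [   0.2840     0.5404     1.4340]
First solve x = (I − A)⁻¹ d = adj(I−A)·d / det(I−A); in particular x_2 = (0.0725·520 + 0.4900·260 + 0.1900·520) / 0.360875 = 263.90 / 0.360875 ≈ 731.2781.
Intermediate flow from 1 to 2: z_12 = a_12 · x_2 = 0.45 × 263.90 / 0.360875 = 118.755 / 0.360875 ≈ 329.08.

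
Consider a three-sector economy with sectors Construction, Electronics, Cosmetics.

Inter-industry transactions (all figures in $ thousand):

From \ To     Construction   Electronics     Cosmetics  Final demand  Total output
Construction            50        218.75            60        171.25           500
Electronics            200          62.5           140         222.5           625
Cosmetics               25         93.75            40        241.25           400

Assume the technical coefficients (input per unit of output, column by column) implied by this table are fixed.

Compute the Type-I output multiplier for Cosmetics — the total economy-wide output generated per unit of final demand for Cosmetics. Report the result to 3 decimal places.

m_3 = 2.440

Technical coefficients a_ij = z_ij / X_j:
  a_11 = 50/500 = 0.10, a_21 = 200/500 = 0.40, a_31 = 25/500 = 0.05
  a_12 = 218.75/625 = 0.35, a_22 = 62.5/625 = 0.10, a_32 = 93.75/625 = 0.15
  a_13 = 60/400 = 0.15, a_23 = 140/400 = 0.35, a_33 = 40/400 = 0.10
I − A =
  [   0.90    -0.35    -0.15]
  [  -0.40     0.90    -0.35]
  [  -0.05    -0.15     0.90]
Cofactors of I−A, C_ij = (−1)^(i+j)·(minor ij) (rows/columns in the sector order above):
  C_11 = (0.90)(0.90) − (-0.35)(-0.15) = 0.7575
  C_12 = −[(-0.40)(0.90) − (-0.35)(-0.05)] = 0.3775
  C_13 = (-0.40)(-0.15) − (0.90)(-0.05) = 0.1050
  C_21 = −[(-0.35)(0.90) − (-0.15)(-0.15)] = 0.3375
  C_22 = (0.90)(0.90) − (-0.15)(-0.05) = 0.8025
  C_23 = −[(0.90)(-0.15) − (-0.35)(-0.05)] = 0.1525
  C_31 = (-0.35)(-0.35) − (-0.15)(0.90) = 0.2575
  C_32 = −[(0.90)(-0.35) − (-0.15)(-0.40)] = 0.3750
  C_33 = (0.90)(0.90) − (-0.35)(-0.40) = 0.6700
det(I−A) = Σ_j (I−A)_1j·C_1j = (0.90)(0.7575) + (-0.35)(0.3775) + (-0.15)(0.1050) = 0.533875
adj(I−A) = Cᵀ =
  [ 0.7575   0.3375   0.2575]
  [ 0.3775   0.8025   0.3750]
  [ 0.1050   0.1525   0.6700]
(I − A)⁻¹ = adj(I−A) / det(I−A) ≈
  [   1.4189     0.6322     0.4823]
  [   0.7071     1.5032     0.7024]
  [   0.1967     0.2856     1.2550]
The output multiplier for sector j is the column-j sum of the Leontief inverse (I − A)⁻¹ = adj(I−A) / det(I−A).
Column 3 of adj(I−A): (0.2575, 0.3750, 0.6700); det(I−A) = 0.533875.
m_3 = (0.2575 + 0.3750 + 0.6700) / 0.533875 = 1.3025 / 0.533875 ≈ 2.440.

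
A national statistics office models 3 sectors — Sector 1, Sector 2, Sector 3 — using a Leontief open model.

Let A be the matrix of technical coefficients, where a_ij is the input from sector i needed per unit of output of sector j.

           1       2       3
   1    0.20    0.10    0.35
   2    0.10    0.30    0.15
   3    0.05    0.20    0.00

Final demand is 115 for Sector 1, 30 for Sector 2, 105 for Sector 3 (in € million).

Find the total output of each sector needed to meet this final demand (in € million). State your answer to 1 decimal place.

I − A =
  [   0.80    -0.10    -0.35]
  [  -0.10     0.70    -0.15]
  [  -0.05    -0.20     1.00]
Cofactors of I−A, C_ij = (−1)^(i+j)·(minor ij) (rows/columns in the sector order above):
  C_11 = (0.70)(1.00) − (-0.15)(-0.20) = 0.6700
  C_12 = −[(-0.10)(1.00) − (-0.15)(-0.05)] = 0.1075
  C_13 = (-0.10)(-0.20) − (0.70)(-0.05) = 0.0550
  C_21 = −[(-0.10)(1.00) − (-0.35)(-0.20)] = 0.1700
  C_22 = (0.80)(1.00) − (-0.35)(-0.05) = 0.7825
  C_23 = −[(0.80)(-0.20) − (-0.10)(-0.05)] = 0.1650
  C_31 = (-0.10)(-0.15) − (-0.35)(0.70) = 0.2600
  C_32 = −[(0.80)(-0.15) − (-0.35)(-0.10)] = 0.1550
  C_33 = (0.80)(0.70) − (-0.10)(-0.10) = 0.5500
det(I−A) = Σ_j (I−A)_1j·C_1j = (0.80)(0.6700) + (-0.10)(0.1075) + (-0.35)(0.0550) = 0.5060
adj(I−A) = Cᵀ =
  [ 0.6700   0.1700   0.2600]
  [ 0.1075   0.7825   0.1550]
  [ 0.0550   0.1650   0.5500]
(I − A)⁻¹ = adj(I−A) / det(I−A) ≈
  [   1.3241     0.3360     0.5138]
  [   0.2125     1.5464     0.3063]
  [   0.1087     0.3261     1.0870]
x = (I − A)⁻¹ d = adj(I−A)·d / det(I−A), with det(I−A) = 0.5060:
  x_1 = (0.6700·115 + 0.1700·30 + 0.2600·105) / 0.5060 = 109.45 / 0.5060 ≈ 216.3
  x_2 = (0.1075·115 + 0.7825·30 + 0.1550·105) / 0.5060 = 52.1125 / 0.5060 ≈ 103.0
  x_3 = (0.0550·115 + 0.1650·30 + 0.5500·105) / 0.5060 = 69.025 / 0.5060 ≈ 136.4

x_1 = 216.3, x_2 = 103.0, x_3 = 136.4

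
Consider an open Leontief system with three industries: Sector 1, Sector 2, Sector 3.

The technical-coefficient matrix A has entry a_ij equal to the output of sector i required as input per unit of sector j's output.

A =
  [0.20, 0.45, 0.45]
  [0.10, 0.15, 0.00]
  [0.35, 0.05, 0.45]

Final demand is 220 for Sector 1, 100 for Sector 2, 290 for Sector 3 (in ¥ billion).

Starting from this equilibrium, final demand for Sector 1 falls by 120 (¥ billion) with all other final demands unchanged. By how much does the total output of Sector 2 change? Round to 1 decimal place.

Δx_2 = -31.0

I − A =
  [   0.80    -0.45    -0.45]
  [  -0.10     0.85     0.00]
  [  -0.35    -0.05     0.55]
Cofactors of I−A, C_ij = (−1)^(i+j)·(minor ij) (rows/columns in the sector order above):
  C_11 = (0.85)(0.55) − (0.00)(-0.05) = 0.4675
  C_12 = −[(-0.10)(0.55) − (0.00)(-0.35)] = 0.0550
  C_13 = (-0.10)(-0.05) − (0.85)(-0.35) = 0.3025
  C_21 = −[(-0.45)(0.55) − (-0.45)(-0.05)] = 0.2700
  C_22 = (0.80)(0.55) − (-0.45)(-0.35) = 0.2825
  C_23 = −[(0.80)(-0.05) − (-0.45)(-0.35)] = 0.1975
  C_31 = (-0.45)(0.00) − (-0.45)(0.85) = 0.3825
  C_32 = −[(0.80)(0.00) − (-0.45)(-0.10)] = 0.0450
  C_33 = (0.80)(0.85) − (-0.45)(-0.10) = 0.6350
det(I−A) = Σ_j (I−A)_1j·C_1j = (0.80)(0.4675) + (-0.45)(0.0550) + (-0.45)(0.3025) = 0.213125
adj(I−A) = Cᵀ =
  [ 0.4675   0.2700   0.3825]
  [ 0.0550   0.2825   0.0450]
  [ 0.3025   0.1975   0.6350]
(I − A)⁻¹ = adj(I−A) / det(I−A) ≈
  [   2.1935     1.2669     1.7947]
  [   0.2581     1.3255     0.2111]
  [   1.4194     0.9267     2.9795]
Δx = (I − A)⁻¹ Δd with Δd having -120 in the Sector 1 component and 0 elsewhere.
So Δx_2 = L_21 · (-120), where L_21 = adj(I−A)_21 / det(I−A) = 0.0550 / 0.213125.
Δx_2 = 0.0550 × (-120) / 0.213125 = -6.60 / 0.213125 ≈ -31.0.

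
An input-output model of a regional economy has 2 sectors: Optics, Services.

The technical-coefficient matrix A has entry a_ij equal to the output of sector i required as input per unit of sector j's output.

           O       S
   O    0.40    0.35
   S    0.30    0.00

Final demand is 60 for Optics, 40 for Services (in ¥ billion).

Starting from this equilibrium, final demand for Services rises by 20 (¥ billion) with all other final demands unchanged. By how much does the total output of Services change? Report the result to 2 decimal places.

I − A =
  [   0.60    -0.35]
  [  -0.30     1.00]
det(I−A) = (0.60)(1.00) − (-0.35)(-0.30) = 0.4950
adj(I−A) = [[1.00, 0.35], [0.30, 0.60]]
(I − A)⁻¹ = adj(I−A) / det(I−A) ≈
  [   2.0202     0.7071]
  [   0.6061     1.2121]
Δx = (I − A)⁻¹ Δd with Δd having +20 in the Services component and 0 elsewhere.
So Δx_S = L_SS · (+20), where L_SS = adj(I−A)_SS / det(I−A) = 0.60 / 0.4950.
Δx_S = 0.60 × (+20) / 0.4950 = 12.00 / 0.4950 ≈ 24.24.

Δx_S = 24.24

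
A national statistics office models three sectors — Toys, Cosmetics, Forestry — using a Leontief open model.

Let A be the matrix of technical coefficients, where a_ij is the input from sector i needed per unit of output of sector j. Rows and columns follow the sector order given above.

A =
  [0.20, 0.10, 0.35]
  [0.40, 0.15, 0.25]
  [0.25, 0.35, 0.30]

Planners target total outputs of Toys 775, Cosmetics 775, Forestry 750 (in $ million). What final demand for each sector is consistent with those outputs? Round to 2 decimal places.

d_1 = 280.00, d_2 = 161.25, d_3 = 60.00

I − A =
  [   0.80    -0.10    -0.35]
  [  -0.40     0.85    -0.25]
  [  -0.25    -0.35     0.70]
d = (I − A) x:
  d_1 = (+0.80)·775 + (-0.10)·775 + (-0.35)·750 = 280.00
  d_2 = (-0.40)·775 + (+0.85)·775 + (-0.25)·750 = 161.25
  d_3 = (-0.25)·775 + (-0.35)·775 + (+0.70)·750 = 60.00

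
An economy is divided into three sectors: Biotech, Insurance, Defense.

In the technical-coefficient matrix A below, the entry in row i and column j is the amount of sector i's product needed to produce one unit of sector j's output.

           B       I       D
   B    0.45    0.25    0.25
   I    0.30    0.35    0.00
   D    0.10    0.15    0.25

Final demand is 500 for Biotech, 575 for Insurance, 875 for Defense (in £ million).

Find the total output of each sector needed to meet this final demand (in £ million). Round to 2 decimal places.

I − A =
  [   0.55    -0.25    -0.25]
  [  -0.30     0.65     0.00]
  [  -0.10    -0.15     0.75]
Cofactors of I−A, C_ij = (−1)^(i+j)·(minor ij) (rows/columns in the sector order above):
  C_11 = (0.65)(0.75) − (0.00)(-0.15) = 0.4875
  C_12 = −[(-0.30)(0.75) − (0.00)(-0.10)] = 0.2250
  C_13 = (-0.30)(-0.15) − (0.65)(-0.10) = 0.1100
  C_21 = −[(-0.25)(0.75) − (-0.25)(-0.15)] = 0.2250
  C_22 = (0.55)(0.75) − (-0.25)(-0.10) = 0.3875
  C_23 = −[(0.55)(-0.15) − (-0.25)(-0.10)] = 0.1075
  C_31 = (-0.25)(0.00) − (-0.25)(0.65) = 0.1625
  C_32 = −[(0.55)(0.00) − (-0.25)(-0.30)] = 0.0750
  C_33 = (0.55)(0.65) − (-0.25)(-0.30) = 0.2825
det(I−A) = Σ_j (I−A)_1j·C_1j = (0.55)(0.4875) + (-0.25)(0.2250) + (-0.25)(0.1100) = 0.184375
adj(I−A) = Cᵀ =
  [ 0.4875   0.2250   0.1625]
  [ 0.2250   0.3875   0.0750]
  [ 0.1100   0.1075   0.2825]
(I − A)⁻¹ = adj(I−A) / det(I−A) ≈
  [   2.6441     1.2203     0.8814]
  [   1.2203     2.1017     0.4068]
  [   0.5966     0.5831     1.5322]
x = (I − A)⁻¹ d = adj(I−A)·d / det(I−A), with det(I−A) = 0.184375:
  x_B = (0.4875·500 + 0.2250·575 + 0.1625·875) / 0.184375 = 515.3125 / 0.184375 ≈ 2794.92
  x_I = (0.2250·500 + 0.3875·575 + 0.0750·875) / 0.184375 = 400.9375 / 0.184375 ≈ 2174.58
  x_D = (0.1100·500 + 0.1075·575 + 0.2825·875) / 0.184375 = 364.00 / 0.184375 ≈ 1974.24

x_B = 2794.92, x_I = 2174.58, x_D = 1974.24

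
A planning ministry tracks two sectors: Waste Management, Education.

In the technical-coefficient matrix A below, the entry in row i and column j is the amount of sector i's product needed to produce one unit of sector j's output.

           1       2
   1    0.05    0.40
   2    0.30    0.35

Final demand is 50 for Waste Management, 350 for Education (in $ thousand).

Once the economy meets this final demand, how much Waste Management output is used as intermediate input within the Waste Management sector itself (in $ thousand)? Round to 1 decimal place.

z_11 = 17.3

I − A =
  [   0.95    -0.40]
  [  -0.30     0.65]
det(I−A) = (0.95)(0.65) − (-0.40)(-0.30) = 0.4975
adj(I−A) = [[0.65, 0.40], [0.30, 0.95]]
(I − A)⁻¹ = adj(I−A) / det(I−A) ≈
  [   1.3065     0.8040]
  [   0.6030     1.9095]
First solve x = (I − A)⁻¹ d = adj(I−A)·d / det(I−A); in particular x_1 = (0.65·50 + 0.40·350) / 0.4975 = 172.50 / 0.4975 ≈ 346.734.
Intermediate flow from 1 to 1: z_11 = a_11 · x_1 = 0.05 × 172.50 / 0.4975 = 8.625 / 0.4975 ≈ 17.3.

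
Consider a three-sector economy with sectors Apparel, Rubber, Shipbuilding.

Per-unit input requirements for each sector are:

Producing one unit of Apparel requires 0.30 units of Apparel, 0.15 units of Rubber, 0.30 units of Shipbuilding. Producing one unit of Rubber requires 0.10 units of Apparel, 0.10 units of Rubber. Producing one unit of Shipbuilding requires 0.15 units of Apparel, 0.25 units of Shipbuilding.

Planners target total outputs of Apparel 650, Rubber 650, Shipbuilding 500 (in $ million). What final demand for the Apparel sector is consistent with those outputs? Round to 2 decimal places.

d_A = 315.00

I − A =
  [   0.70    -0.10    -0.15]
  [  -0.15     0.90     0.00]
  [  -0.30     0.00     0.75]
d = (I − A) x:
  d_A = (+0.70)·650 + (-0.10)·650 + (-0.15)·500 = 315.00
  d_R = (-0.15)·650 + (+0.90)·650 + (+0.00)·500 = 487.50
  d_S = (-0.30)·650 + (+0.00)·650 + (+0.75)·500 = 180.00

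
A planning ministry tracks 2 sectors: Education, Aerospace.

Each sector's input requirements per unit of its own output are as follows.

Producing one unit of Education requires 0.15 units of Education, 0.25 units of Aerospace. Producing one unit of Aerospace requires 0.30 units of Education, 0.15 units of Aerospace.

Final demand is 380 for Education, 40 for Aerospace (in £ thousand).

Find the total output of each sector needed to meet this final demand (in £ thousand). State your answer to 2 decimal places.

x_E = 517.37, x_A = 199.23

I − A =
  [   0.85    -0.30]
  [  -0.25     0.85]
det(I−A) = (0.85)(0.85) − (-0.30)(-0.25) = 0.6475
adj(I−A) = [[0.85, 0.30], [0.25, 0.85]]
(I − A)⁻¹ = adj(I−A) / det(I−A) ≈
  [   1.3127     0.4633]
  [   0.3861     1.3127]
x = (I − A)⁻¹ d = adj(I−A)·d / det(I−A), with det(I−A) = 0.6475:
  x_E = (0.85·380 + 0.30·40) / 0.6475 = 335.00 / 0.6475 ≈ 517.37
  x_A = (0.25·380 + 0.85·40) / 0.6475 = 129.00 / 0.6475 ≈ 199.23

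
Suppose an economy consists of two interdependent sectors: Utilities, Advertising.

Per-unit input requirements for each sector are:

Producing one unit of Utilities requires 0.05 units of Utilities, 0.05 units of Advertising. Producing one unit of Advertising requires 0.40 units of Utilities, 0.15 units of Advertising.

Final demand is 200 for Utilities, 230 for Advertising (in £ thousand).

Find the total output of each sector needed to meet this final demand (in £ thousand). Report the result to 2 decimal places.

I − A =
  [   0.95    -0.40]
  [  -0.05     0.85]
det(I−A) = (0.95)(0.85) − (-0.40)(-0.05) = 0.7875
adj(I−A) = [[0.85, 0.40], [0.05, 0.95]]
(I − A)⁻¹ = adj(I−A) / det(I−A) ≈
  [   1.0794     0.5079]
  [   0.0635     1.2063]
x = (I − A)⁻¹ d = adj(I−A)·d / det(I−A), with det(I−A) = 0.7875:
  x_U = (0.85·200 + 0.40·230) / 0.7875 = 262.00 / 0.7875 ≈ 332.70
  x_A = (0.05·200 + 0.95·230) / 0.7875 = 228.50 / 0.7875 ≈ 290.16

x_U = 332.70, x_A = 290.16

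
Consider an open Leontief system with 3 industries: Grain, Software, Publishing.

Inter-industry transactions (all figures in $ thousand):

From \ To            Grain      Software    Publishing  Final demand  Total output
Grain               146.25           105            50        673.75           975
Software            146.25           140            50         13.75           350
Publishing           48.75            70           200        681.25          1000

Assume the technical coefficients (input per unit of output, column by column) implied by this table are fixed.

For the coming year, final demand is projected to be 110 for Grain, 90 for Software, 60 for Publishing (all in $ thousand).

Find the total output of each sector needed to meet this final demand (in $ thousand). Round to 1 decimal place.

Technical coefficients a_ij = z_ij / X_j:
  a_11 = 146.25/975 = 0.15, a_21 = 146.25/975 = 0.15, a_31 = 48.75/975 = 0.05
  a_12 = 105/350 = 0.30, a_22 = 140/350 = 0.40, a_32 = 70/350 = 0.20
  a_13 = 50/1000 = 0.05, a_23 = 50/1000 = 0.05, a_33 = 200/1000 = 0.20
I − A =
  [   0.85    -0.30    -0.05]
  [  -0.15     0.60    -0.05]
  [  -0.05    -0.20     0.80]
Cofactors of I−A, C_ij = (−1)^(i+j)·(minor ij) (rows/columns in the sector order above):
  C_11 = (0.60)(0.80) − (-0.05)(-0.20) = 0.4700
  C_12 = −[(-0.15)(0.80) − (-0.05)(-0.05)] = 0.1225
  C_13 = (-0.15)(-0.20) − (0.60)(-0.05) = 0.0600
  C_21 = −[(-0.30)(0.80) − (-0.05)(-0.20)] = 0.2500
  C_22 = (0.85)(0.80) − (-0.05)(-0.05) = 0.6775
  C_23 = −[(0.85)(-0.20) − (-0.30)(-0.05)] = 0.1850
  C_31 = (-0.30)(-0.05) − (-0.05)(0.60) = 0.0450
  C_32 = −[(0.85)(-0.05) − (-0.05)(-0.15)] = 0.0500
  C_33 = (0.85)(0.60) − (-0.30)(-0.15) = 0.4650
det(I−A) = Σ_j (I−A)_1j·C_1j = (0.85)(0.4700) + (-0.30)(0.1225) + (-0.05)(0.0600) = 0.35975
adj(I−A) = Cᵀ =
  [ 0.4700   0.2500   0.0450]
  [ 0.1225   0.6775   0.0500]
  [ 0.0600   0.1850   0.4650]
(I − A)⁻¹ = adj(I−A) / det(I−A) ≈
  [   1.3065     0.6949     0.1251]
  [   0.3405     1.8833     0.1390]
  [   0.1668     0.5142     1.2926]
x = (I − A)⁻¹ d = adj(I−A)·d / det(I−A), with det(I−A) = 0.35975:
  x_1 = (0.4700·110 + 0.2500·90 + 0.0450·60) / 0.35975 = 76.90 / 0.35975 ≈ 213.8
  x_2 = (0.1225·110 + 0.6775·90 + 0.0500·60) / 0.35975 = 77.45 / 0.35975 ≈ 215.3
  x_3 = (0.0600·110 + 0.1850·90 + 0.4650·60) / 0.35975 = 51.15 / 0.35975 ≈ 142.2

x_1 = 213.8, x_2 = 215.3, x_3 = 142.2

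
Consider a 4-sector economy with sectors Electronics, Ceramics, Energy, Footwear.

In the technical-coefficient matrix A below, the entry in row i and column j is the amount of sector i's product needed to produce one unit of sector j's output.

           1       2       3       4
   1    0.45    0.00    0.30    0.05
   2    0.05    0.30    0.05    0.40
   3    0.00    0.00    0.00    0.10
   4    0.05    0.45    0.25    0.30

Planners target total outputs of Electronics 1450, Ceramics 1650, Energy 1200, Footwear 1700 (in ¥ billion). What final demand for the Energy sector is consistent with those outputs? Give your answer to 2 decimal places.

I − A =
  [   0.55     0.00    -0.30    -0.05]
  [  -0.05     0.70    -0.05    -0.40]
  [   0.00     0.00     1.00    -0.10]
  [  -0.05    -0.45    -0.25     0.70]
d = (I − A) x:
  d_1 = (+0.55)·1450 + (+0.00)·1650 + (-0.30)·1200 + (-0.05)·1700 = 352.50
  d_2 = (-0.05)·1450 + (+0.70)·1650 + (-0.05)·1200 + (-0.40)·1700 = 342.50
  d_3 = (+0.00)·1450 + (+0.00)·1650 + (+1.00)·1200 + (-0.10)·1700 = 1030.00
  d_4 = (-0.05)·1450 + (-0.45)·1650 + (-0.25)·1200 + (+0.70)·1700 = 75.00

d_3 = 1030.00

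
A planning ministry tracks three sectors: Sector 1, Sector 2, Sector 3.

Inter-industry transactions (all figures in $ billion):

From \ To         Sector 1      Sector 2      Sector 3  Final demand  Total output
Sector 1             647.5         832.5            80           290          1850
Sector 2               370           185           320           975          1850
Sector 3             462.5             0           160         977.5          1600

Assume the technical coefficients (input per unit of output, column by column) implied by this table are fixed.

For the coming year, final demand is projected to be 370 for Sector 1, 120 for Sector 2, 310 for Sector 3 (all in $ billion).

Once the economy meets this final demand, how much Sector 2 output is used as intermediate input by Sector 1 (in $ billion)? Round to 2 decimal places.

Technical coefficients a_ij = z_ij / X_j:
  a_11 = 647.5/1850 = 0.35, a_21 = 370/1850 = 0.20, a_31 = 462.5/1850 = 0.25
  a_12 = 832.5/1850 = 0.45, a_22 = 185/1850 = 0.10, a_32 = 0/1850 = 0.00
  a_13 = 80/1600 = 0.05, a_23 = 320/1600 = 0.20, a_33 = 160/1600 = 0.10
I − A =
  [   0.65    -0.45    -0.05]
  [  -0.20     0.90    -0.20]
  [  -0.25     0.00     0.90]
Cofactors of I−A, C_ij = (−1)^(i+j)·(minor ij) (rows/columns in the sector order above):
  C_11 = (0.90)(0.90) − (-0.20)(0.00) = 0.8100
  C_12 = −[(-0.20)(0.90) − (-0.20)(-0.25)] = 0.2300
  C_13 = (-0.20)(0.00) − (0.90)(-0.25) = 0.2250
  C_21 = −[(-0.45)(0.90) − (-0.05)(0.00)] = 0.4050
  C_22 = (0.65)(0.90) − (-0.05)(-0.25) = 0.5725
  C_23 = −[(0.65)(0.00) − (-0.45)(-0.25)] = 0.1125
  C_31 = (-0.45)(-0.20) − (-0.05)(0.90) = 0.1350
  C_32 = −[(0.65)(-0.20) − (-0.05)(-0.20)] = 0.1400
  C_33 = (0.65)(0.90) − (-0.45)(-0.20) = 0.4950
det(I−A) = Σ_j (I−A)_1j·C_1j = (0.65)(0.8100) + (-0.45)(0.2300) + (-0.05)(0.2250) = 0.41175
adj(I−A) = Cᵀ =
  [ 0.8100   0.4050   0.1350]
  [ 0.2300   0.5725   0.1400]
  [ 0.2250   0.1125   0.4950]
(I − A)⁻¹ = adj(I−A) / det(I−A) ≈
  [   1.9672     0.9836     0.3279]
  [   0.5586     1.3904     0.3400]
  [   0.5464     0.2732     1.2022]
First solve x = (I − A)⁻¹ d = adj(I−A)·d / det(I−A); in particular x_1 = (0.8100·370 + 0.4050·120 + 0.1350·310) / 0.41175 = 390.15 / 0.41175 ≈ 947.5410.
Intermediate flow from 2 to 1: z_21 = a_21 · x_1 = 0.20 × 390.15 / 0.41175 = 78.03 / 0.41175 ≈ 189.51.

z_21 = 189.51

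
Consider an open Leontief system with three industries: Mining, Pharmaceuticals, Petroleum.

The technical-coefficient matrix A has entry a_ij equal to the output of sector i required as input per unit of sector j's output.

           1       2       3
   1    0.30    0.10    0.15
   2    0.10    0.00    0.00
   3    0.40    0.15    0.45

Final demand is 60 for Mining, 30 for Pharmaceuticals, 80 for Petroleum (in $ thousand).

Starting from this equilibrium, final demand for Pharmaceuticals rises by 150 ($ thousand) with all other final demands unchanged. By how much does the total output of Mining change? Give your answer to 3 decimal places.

I − A =
  [   0.70    -0.10    -0.15]
  [  -0.10     1.00     0.00]
  [  -0.40    -0.15     0.55]
Cofactors of I−A, C_ij = (−1)^(i+j)·(minor ij) (rows/columns in the sector order above):
  C_11 = (1.00)(0.55) − (0.00)(-0.15) = 0.5500
  C_12 = −[(-0.10)(0.55) − (0.00)(-0.40)] = 0.0550
  C_13 = (-0.10)(-0.15) − (1.00)(-0.40) = 0.4150
  C_21 = −[(-0.10)(0.55) − (-0.15)(-0.15)] = 0.0775
  C_22 = (0.70)(0.55) − (-0.15)(-0.40) = 0.3250
  C_23 = −[(0.70)(-0.15) − (-0.10)(-0.40)] = 0.1450
  C_31 = (-0.10)(0.00) − (-0.15)(1.00) = 0.1500
  C_32 = −[(0.70)(0.00) − (-0.15)(-0.10)] = 0.0150
  C_33 = (0.70)(1.00) − (-0.10)(-0.10) = 0.6900
det(I−A) = Σ_j (I−A)_1j·C_1j = (0.70)(0.5500) + (-0.10)(0.0550) + (-0.15)(0.4150) = 0.31725
adj(I−A) = Cᵀ =
  [ 0.5500   0.0775   0.1500]
  [ 0.0550   0.3250   0.0150]
  [ 0.4150   0.1450   0.6900]
(I − A)⁻¹ = adj(I−A) / det(I−A) ≈
  [   1.7336     0.2443     0.4728]
  [   0.1734     1.0244     0.0473]
  [   1.3081     0.4571     2.1749]
Δx = (I − A)⁻¹ Δd with Δd having +150 in the Pharmaceuticals component and 0 elsewhere.
So Δx_1 = L_12 · (+150), where L_12 = adj(I−A)_12 / det(I−A) = 0.0775 / 0.31725.
Δx_1 = 0.0775 × (+150) / 0.31725 = 11.625 / 0.31725 ≈ 36.643.

Δx_1 = 36.643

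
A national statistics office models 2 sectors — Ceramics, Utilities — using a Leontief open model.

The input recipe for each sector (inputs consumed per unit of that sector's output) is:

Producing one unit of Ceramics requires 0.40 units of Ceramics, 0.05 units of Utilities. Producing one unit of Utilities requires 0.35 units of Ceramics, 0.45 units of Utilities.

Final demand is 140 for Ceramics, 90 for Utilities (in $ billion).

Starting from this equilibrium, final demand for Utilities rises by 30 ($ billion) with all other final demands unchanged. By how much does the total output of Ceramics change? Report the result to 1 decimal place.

I − A =
  [   0.60    -0.35]
  [  -0.05     0.55]
det(I−A) = (0.60)(0.55) − (-0.35)(-0.05) = 0.3125
adj(I−A) = [[0.55, 0.35], [0.05, 0.60]]
(I − A)⁻¹ = adj(I−A) / det(I−A) ≈
  [   1.7600     1.1200]
  [   0.1600     1.9200]
Δx = (I − A)⁻¹ Δd with Δd having +30 in the Utilities component and 0 elsewhere.
So Δx_1 = L_12 · (+30), where L_12 = adj(I−A)_12 / det(I−A) = 0.35 / 0.3125.
Δx_1 = 0.35 × (+30) / 0.3125 = 10.50 / 0.3125 = 33.6.

Δx_1 = 33.6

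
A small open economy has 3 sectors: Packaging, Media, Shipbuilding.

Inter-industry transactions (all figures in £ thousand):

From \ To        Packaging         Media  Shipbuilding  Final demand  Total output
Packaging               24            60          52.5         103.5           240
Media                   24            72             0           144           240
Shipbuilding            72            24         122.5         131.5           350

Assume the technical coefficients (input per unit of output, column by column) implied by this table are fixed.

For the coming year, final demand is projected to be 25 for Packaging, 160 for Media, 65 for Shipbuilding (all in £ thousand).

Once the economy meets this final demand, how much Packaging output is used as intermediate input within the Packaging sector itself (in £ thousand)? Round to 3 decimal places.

Technical coefficients a_ij = z_ij / X_j:
  a_11 = 24/240 = 0.10, a_21 = 24/240 = 0.10, a_31 = 72/240 = 0.30
  a_12 = 60/240 = 0.25, a_22 = 72/240 = 0.30, a_32 = 24/240 = 0.10
  a_13 = 52.5/350 = 0.15, a_23 = 0/350 = 0.00, a_33 = 122.5/350 = 0.35
I − A =
  [   0.90    -0.25    -0.15]
  [  -0.10     0.70     0.00]
  [  -0.30    -0.10     0.65]
Cofactors of I−A, C_ij = (−1)^(i+j)·(minor ij) (rows/columns in the sector order above):
  C_11 = (0.70)(0.65) − (0.00)(-0.10) = 0.4550
  C_12 = −[(-0.10)(0.65) − (0.00)(-0.30)] = 0.0650
  C_13 = (-0.10)(-0.10) − (0.70)(-0.30) = 0.2200
  C_21 = −[(-0.25)(0.65) − (-0.15)(-0.10)] = 0.1775
  C_22 = (0.90)(0.65) − (-0.15)(-0.30) = 0.5400
  C_23 = −[(0.90)(-0.10) − (-0.25)(-0.30)] = 0.1650
  C_31 = (-0.25)(0.00) − (-0.15)(0.70) = 0.1050
  C_32 = −[(0.90)(0.00) − (-0.15)(-0.10)] = 0.0150
  C_33 = (0.90)(0.70) − (-0.25)(-0.10) = 0.6050
det(I−A) = Σ_j (I−A)_1j·C_1j = (0.90)(0.4550) + (-0.25)(0.0650) + (-0.15)(0.2200) = 0.36025
adj(I−A) = Cᵀ =
  [ 0.4550   0.1775   0.1050]
  [ 0.0650   0.5400   0.0150]
  [ 0.2200   0.1650   0.6050]
(I − A)⁻¹ = adj(I−A) / det(I−A) ≈
  [   1.2630     0.4927     0.2915]
  [   0.1804     1.4990     0.0416]
  [   0.6107     0.4580     1.6794]
First solve x = (I − A)⁻¹ d = adj(I−A)·d / det(I−A); in particular x_1 = (0.4550·25 + 0.1775·160 + 0.1050·65) / 0.36025 = 46.60 / 0.36025 ≈ 129.35461.
Intermediate flow from 1 to 1: z_11 = a_11 · x_1 = 0.10 × 46.60 / 0.36025 = 4.66 / 0.36025 ≈ 12.935.

z_11 = 12.935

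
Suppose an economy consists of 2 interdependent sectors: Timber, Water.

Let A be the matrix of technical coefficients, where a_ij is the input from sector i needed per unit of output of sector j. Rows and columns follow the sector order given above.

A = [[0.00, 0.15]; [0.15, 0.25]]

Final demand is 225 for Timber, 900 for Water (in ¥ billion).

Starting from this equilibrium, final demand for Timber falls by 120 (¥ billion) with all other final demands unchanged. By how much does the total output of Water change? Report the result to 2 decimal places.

Δx_2 = -24.74

I − A =
  [   1.00    -0.15]
  [  -0.15     0.75]
det(I−A) = (1.00)(0.75) − (-0.15)(-0.15) = 0.7275
adj(I−A) = [[0.75, 0.15], [0.15, 1.00]]
(I − A)⁻¹ = adj(I−A) / det(I−A) ≈
  [   1.0309     0.2062]
  [   0.2062     1.3746]
Δx = (I − A)⁻¹ Δd with Δd having -120 in the Timber component and 0 elsewhere.
So Δx_2 = L_21 · (-120), where L_21 = adj(I−A)_21 / det(I−A) = 0.15 / 0.7275.
Δx_2 = 0.15 × (-120) / 0.7275 = -18.00 / 0.7275 ≈ -24.74.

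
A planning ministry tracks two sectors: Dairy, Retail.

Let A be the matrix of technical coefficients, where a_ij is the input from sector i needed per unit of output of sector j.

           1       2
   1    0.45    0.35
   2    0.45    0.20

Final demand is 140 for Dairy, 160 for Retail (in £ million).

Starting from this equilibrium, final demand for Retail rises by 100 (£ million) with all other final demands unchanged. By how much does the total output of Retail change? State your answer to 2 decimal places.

I − A =
  [   0.55    -0.35]
  [  -0.45     0.80]
det(I−A) = (0.55)(0.80) − (-0.35)(-0.45) = 0.2825
adj(I−A) = [[0.80, 0.35], [0.45, 0.55]]
(I − A)⁻¹ = adj(I−A) / det(I−A) ≈
  [   2.8319     1.2389]
  [   1.5929     1.9469]
Δx = (I − A)⁻¹ Δd with Δd having +100 in the Retail component and 0 elsewhere.
So Δx_2 = L_22 · (+100), where L_22 = adj(I−A)_22 / det(I−A) = 0.55 / 0.2825.
Δx_2 = 0.55 × (+100) / 0.2825 = 55.00 / 0.2825 ≈ 194.69.

Δx_2 = 194.69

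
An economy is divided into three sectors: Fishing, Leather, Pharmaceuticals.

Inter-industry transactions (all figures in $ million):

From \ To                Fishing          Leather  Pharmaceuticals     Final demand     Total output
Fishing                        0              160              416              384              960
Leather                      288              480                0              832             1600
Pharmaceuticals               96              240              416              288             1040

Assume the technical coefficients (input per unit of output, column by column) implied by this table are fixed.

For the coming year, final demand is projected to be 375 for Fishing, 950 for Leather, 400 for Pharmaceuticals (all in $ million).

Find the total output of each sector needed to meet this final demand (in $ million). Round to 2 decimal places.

x_F = 1077.25, x_L = 1818.82, x_P = 1300.91

Technical coefficients a_ij = z_ij / X_j:
  a_FF = 0/960 = 0.00, a_LF = 288/960 = 0.30, a_PF = 96/960 = 0.10
  a_FL = 160/1600 = 0.10, a_LL = 480/1600 = 0.30, a_PL = 240/1600 = 0.15
  a_FP = 416/1040 = 0.40, a_LP = 0/1040 = 0.00, a_PP = 416/1040 = 0.40
I − A =
  [   1.00    -0.10    -0.40]
  [  -0.30     0.70     0.00]
  [  -0.10    -0.15     0.60]
Cofactors of I−A, C_ij = (−1)^(i+j)·(minor ij) (rows/columns in the sector order above):
  C_11 = (0.70)(0.60) − (0.00)(-0.15) = 0.4200
  C_12 = −[(-0.30)(0.60) − (0.00)(-0.10)] = 0.1800
  C_13 = (-0.30)(-0.15) − (0.70)(-0.10) = 0.1150
  C_21 = −[(-0.10)(0.60) − (-0.40)(-0.15)] = 0.1200
  C_22 = (1.00)(0.60) − (-0.40)(-0.10) = 0.5600
  C_23 = −[(1.00)(-0.15) − (-0.10)(-0.10)] = 0.1600
  C_31 = (-0.10)(0.00) − (-0.40)(0.70) = 0.2800
  C_32 = −[(1.00)(0.00) − (-0.40)(-0.30)] = 0.1200
  C_33 = (1.00)(0.70) − (-0.10)(-0.30) = 0.6700
det(I−A) = Σ_j (I−A)_1j·C_1j = (1.00)(0.4200) + (-0.10)(0.1800) + (-0.40)(0.1150) = 0.3560
adj(I−A) = Cᵀ =
  [ 0.4200   0.1200   0.2800]
  [ 0.1800   0.5600   0.1200]
  [ 0.1150   0.1600   0.6700]
(I − A)⁻¹ = adj(I−A) / det(I−A) ≈
  [   1.1798     0.3371     0.7865]
  [   0.5056     1.5730     0.3371]
  [   0.3230     0.4494     1.8820]
x = (I − A)⁻¹ d = adj(I−A)·d / det(I−A), with det(I−A) = 0.3560:
  x_F = (0.4200·375 + 0.1200·950 + 0.2800·400) / 0.3560 = 383.50 / 0.3560 ≈ 1077.25
  x_L = (0.1800·375 + 0.5600·950 + 0.1200·400) / 0.3560 = 647.50 / 0.3560 ≈ 1818.82
  x_P = (0.1150·375 + 0.1600·950 + 0.6700·400) / 0.3560 = 463.125 / 0.3560 ≈ 1300.91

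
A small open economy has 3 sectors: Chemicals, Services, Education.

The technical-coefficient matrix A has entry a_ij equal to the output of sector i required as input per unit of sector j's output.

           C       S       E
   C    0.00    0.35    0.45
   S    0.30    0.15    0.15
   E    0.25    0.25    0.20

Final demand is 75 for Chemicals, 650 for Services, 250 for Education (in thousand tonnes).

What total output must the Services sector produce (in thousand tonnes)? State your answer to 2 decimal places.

x_S = 1295.52

I − A =
  [   1.00    -0.35    -0.45]
  [  -0.30     0.85    -0.15]
  [  -0.25    -0.25     0.80]
Cofactors of I−A, C_ij = (−1)^(i+j)·(minor ij) (rows/columns in the sector order above):
  C_11 = (0.85)(0.80) − (-0.15)(-0.25) = 0.6425
  C_12 = −[(-0.30)(0.80) − (-0.15)(-0.25)] = 0.2775
  C_13 = (-0.30)(-0.25) − (0.85)(-0.25) = 0.2875
  C_21 = −[(-0.35)(0.80) − (-0.45)(-0.25)] = 0.3925
  C_22 = (1.00)(0.80) − (-0.45)(-0.25) = 0.6875
  C_23 = −[(1.00)(-0.25) − (-0.35)(-0.25)] = 0.3375
  C_31 = (-0.35)(-0.15) − (-0.45)(0.85) = 0.4350
  C_32 = −[(1.00)(-0.15) − (-0.45)(-0.30)] = 0.2850
  C_33 = (1.00)(0.85) − (-0.35)(-0.30) = 0.7450
det(I−A) = Σ_j (I−A)_1j·C_1j = (1.00)(0.6425) + (-0.35)(0.2775) + (-0.45)(0.2875) = 0.4160
adj(I−A) = Cᵀ =
  [ 0.6425   0.3925   0.4350]
  [ 0.2775   0.6875   0.2850]
  [ 0.2875   0.3375   0.7450]
(I − A)⁻¹ = adj(I−A) / det(I−A) ≈
  [   1.5445     0.9435     1.0457]
  [   0.6671     1.6526     0.6851]
  [   0.6911     0.8113     1.7909]
x = (I − A)⁻¹ d = adj(I−A)·d / det(I−A), with det(I−A) = 0.4160:
  x_C = (0.6425·75 + 0.3925·650 + 0.4350·250) / 0.4160 = 412.0625 / 0.4160 ≈ 990.53
  x_S = (0.2775·75 + 0.6875·650 + 0.2850·250) / 0.4160 = 538.9375 / 0.4160 ≈ 1295.52
  x_E = (0.2875·75 + 0.3375·650 + 0.7450·250) / 0.4160 = 427.1875 / 0.4160 ≈ 1026.89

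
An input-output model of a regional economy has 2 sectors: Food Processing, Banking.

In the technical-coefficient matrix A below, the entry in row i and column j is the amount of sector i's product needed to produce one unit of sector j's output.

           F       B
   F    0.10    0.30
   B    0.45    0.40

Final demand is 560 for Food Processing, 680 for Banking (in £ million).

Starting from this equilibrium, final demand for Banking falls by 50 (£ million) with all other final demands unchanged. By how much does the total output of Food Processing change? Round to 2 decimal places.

Δx_F = -37.04

I − A =
  [   0.90    -0.30]
  [  -0.45     0.60]
det(I−A) = (0.90)(0.60) − (-0.30)(-0.45) = 0.4050
adj(I−A) = [[0.60, 0.30], [0.45, 0.90]]
(I − A)⁻¹ = adj(I−A) / det(I−A) ≈
  [   1.4815     0.7407]
  [   1.1111     2.2222]
Δx = (I − A)⁻¹ Δd with Δd having -50 in the Banking component and 0 elsewhere.
So Δx_F = L_FB · (-50), where L_FB = adj(I−A)_FB / det(I−A) = 0.30 / 0.4050.
Δx_F = 0.30 × (-50) / 0.4050 = -15.00 / 0.4050 ≈ -37.04.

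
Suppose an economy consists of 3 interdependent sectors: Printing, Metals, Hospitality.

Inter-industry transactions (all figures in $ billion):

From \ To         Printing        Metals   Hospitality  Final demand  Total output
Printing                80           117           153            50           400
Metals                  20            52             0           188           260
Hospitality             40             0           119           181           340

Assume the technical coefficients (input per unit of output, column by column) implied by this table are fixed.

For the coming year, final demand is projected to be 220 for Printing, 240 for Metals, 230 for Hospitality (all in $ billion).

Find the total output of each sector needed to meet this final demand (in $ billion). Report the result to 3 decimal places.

Technical coefficients a_ij = z_ij / X_j:
  a_11 = 80/400 = 0.20, a_21 = 20/400 = 0.05, a_31 = 40/400 = 0.10
  a_12 = 117/260 = 0.45, a_22 = 52/260 = 0.20, a_32 = 0/260 = 0.00
  a_13 = 153/340 = 0.45, a_23 = 0/340 = 0.00, a_33 = 119/340 = 0.35
I − A =
  [   0.80    -0.45    -0.45]
  [  -0.05     0.80     0.00]
  [  -0.10     0.00     0.65]
Cofactors of I−A, C_ij = (−1)^(i+j)·(minor ij) (rows/columns in the sector order above):
  C_11 = (0.80)(0.65) − (0.00)(0.00) = 0.5200
  C_12 = −[(-0.05)(0.65) − (0.00)(-0.10)] = 0.0325
  C_13 = (-0.05)(0.00) − (0.80)(-0.10) = 0.0800
  C_21 = −[(-0.45)(0.65) − (-0.45)(0.00)] = 0.2925
  C_22 = (0.80)(0.65) − (-0.45)(-0.10) = 0.4750
  C_23 = −[(0.80)(0.00) − (-0.45)(-0.10)] = 0.0450
  C_31 = (-0.45)(0.00) − (-0.45)(0.80) = 0.3600
  C_32 = −[(0.80)(0.00) − (-0.45)(-0.05)] = 0.0225
  C_33 = (0.80)(0.80) − (-0.45)(-0.05) = 0.6175
det(I−A) = Σ_j (I−A)_1j·C_1j = (0.80)(0.5200) + (-0.45)(0.0325) + (-0.45)(0.0800) = 0.365375
adj(I−A) = Cᵀ =
  [ 0.5200   0.2925   0.3600]
  [ 0.0325   0.4750   0.0225]
  [ 0.0800   0.0450   0.6175]
(I − A)⁻¹ = adj(I−A) / det(I−A) ≈
  [   1.4232     0.8005     0.9853]
  [   0.0889     1.3000     0.0616]
  [   0.2190     0.1232     1.6900]
x = (I − A)⁻¹ d = adj(I−A)·d / det(I−A), with det(I−A) = 0.365375:
  x_1 = (0.5200·220 + 0.2925·240 + 0.3600·230) / 0.365375 = 267.40 / 0.365375 ≈ 731.851
  x_2 = (0.0325·220 + 0.4750·240 + 0.0225·230) / 0.365375 = 126.325 / 0.365375 ≈ 345.741
  x_3 = (0.0800·220 + 0.0450·240 + 0.6175·230) / 0.365375 = 170.425 / 0.365375 ≈ 466.439

x_1 = 731.851, x_2 = 345.741, x_3 = 466.439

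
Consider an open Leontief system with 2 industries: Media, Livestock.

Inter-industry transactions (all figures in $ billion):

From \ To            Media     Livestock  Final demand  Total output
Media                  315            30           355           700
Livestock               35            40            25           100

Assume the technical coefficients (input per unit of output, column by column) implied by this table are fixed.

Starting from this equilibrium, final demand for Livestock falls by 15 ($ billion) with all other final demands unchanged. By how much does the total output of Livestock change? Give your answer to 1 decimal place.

Technical coefficients a_ij = z_ij / X_j:
  a_11 = 315/700 = 0.45, a_21 = 35/700 = 0.05
  a_12 = 30/100 = 0.30, a_22 = 40/100 = 0.40
I − A =
  [   0.55    -0.30]
  [  -0.05     0.60]
det(I−A) = (0.55)(0.60) − (-0.30)(-0.05) = 0.3150
adj(I−A) = [[0.60, 0.30], [0.05, 0.55]]
(I − A)⁻¹ = adj(I−A) / det(I−A) ≈
  [   1.9048     0.9524]
  [   0.1587     1.7460]
Δx = (I − A)⁻¹ Δd with Δd having -15 in the Livestock component and 0 elsewhere.
So Δx_2 = L_22 · (-15), where L_22 = adj(I−A)_22 / det(I−A) = 0.55 / 0.3150.
Δx_2 = 0.55 × (-15) / 0.3150 = -8.25 / 0.3150 ≈ -26.2.

Δx_2 = -26.2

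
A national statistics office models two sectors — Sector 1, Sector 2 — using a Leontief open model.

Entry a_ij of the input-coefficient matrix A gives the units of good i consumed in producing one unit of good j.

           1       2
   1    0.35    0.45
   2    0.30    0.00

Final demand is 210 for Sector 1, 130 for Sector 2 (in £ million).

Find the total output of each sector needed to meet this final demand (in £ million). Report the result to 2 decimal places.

I − A =
  [   0.65    -0.45]
  [  -0.30     1.00]
det(I−A) = (0.65)(1.00) − (-0.45)(-0.30) = 0.5150
adj(I−A) = [[1.00, 0.45], [0.30, 0.65]]
(I − A)⁻¹ = adj(I−A) / det(I−A) ≈
  [   1.9417     0.8738]
  [   0.5825     1.2621]
x = (I − A)⁻¹ d = adj(I−A)·d / det(I−A), with det(I−A) = 0.5150:
  x_1 = (1.00·210 + 0.45·130) / 0.5150 = 268.50 / 0.5150 ≈ 521.36
  x_2 = (0.30·210 + 0.65·130) / 0.5150 = 147.50 / 0.5150 ≈ 286.41

x_1 = 521.36, x_2 = 286.41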